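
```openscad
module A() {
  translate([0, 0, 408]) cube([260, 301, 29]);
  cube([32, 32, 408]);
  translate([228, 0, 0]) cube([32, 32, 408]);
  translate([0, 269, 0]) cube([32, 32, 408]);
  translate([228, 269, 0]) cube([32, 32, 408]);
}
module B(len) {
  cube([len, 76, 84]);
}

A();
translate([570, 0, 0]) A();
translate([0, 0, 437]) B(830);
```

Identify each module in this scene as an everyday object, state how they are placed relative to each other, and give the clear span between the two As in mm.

A is a stool. B is a beam. A beam spans the tops of two stools. The clear span between the two stools is 310 mm.

Second stool starts at x = 570; first ends at x = 260; clear span = 570 − 260 = 310 mm.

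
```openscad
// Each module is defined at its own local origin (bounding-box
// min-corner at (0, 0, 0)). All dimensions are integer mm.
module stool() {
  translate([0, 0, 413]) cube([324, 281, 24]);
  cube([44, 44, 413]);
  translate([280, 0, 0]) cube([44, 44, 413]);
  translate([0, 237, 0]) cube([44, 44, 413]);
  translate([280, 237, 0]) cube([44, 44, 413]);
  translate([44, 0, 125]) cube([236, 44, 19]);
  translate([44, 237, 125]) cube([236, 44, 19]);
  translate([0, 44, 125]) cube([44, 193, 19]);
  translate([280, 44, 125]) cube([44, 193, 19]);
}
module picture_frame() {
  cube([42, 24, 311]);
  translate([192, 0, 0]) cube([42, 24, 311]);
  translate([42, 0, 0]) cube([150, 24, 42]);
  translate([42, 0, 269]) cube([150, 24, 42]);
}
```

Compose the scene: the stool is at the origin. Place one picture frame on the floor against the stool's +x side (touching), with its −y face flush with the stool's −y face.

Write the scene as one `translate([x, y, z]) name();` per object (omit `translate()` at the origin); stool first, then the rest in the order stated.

stool();
translate([324, 0, 0]) picture_frame();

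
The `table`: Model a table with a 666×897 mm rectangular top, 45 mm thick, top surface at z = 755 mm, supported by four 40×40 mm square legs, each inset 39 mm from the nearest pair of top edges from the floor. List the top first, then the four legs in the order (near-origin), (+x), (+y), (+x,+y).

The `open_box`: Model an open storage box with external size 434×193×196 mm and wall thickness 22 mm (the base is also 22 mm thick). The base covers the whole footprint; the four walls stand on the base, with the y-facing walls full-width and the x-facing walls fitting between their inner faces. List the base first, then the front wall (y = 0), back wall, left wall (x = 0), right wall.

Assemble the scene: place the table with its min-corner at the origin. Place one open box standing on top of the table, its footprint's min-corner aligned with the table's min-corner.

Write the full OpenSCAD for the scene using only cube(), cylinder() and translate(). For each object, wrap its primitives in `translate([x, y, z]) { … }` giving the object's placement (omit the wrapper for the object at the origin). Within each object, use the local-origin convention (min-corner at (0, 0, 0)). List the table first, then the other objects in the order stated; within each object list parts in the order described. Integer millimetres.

translate([0, 0, 710]) cube([666, 897, 45]);
translate([39, 39, 0]) cube([40, 40, 710]);
translate([587, 39, 0]) cube([40, 40, 710]);
translate([39, 818, 0]) cube([40, 40, 710]);
translate([587, 818, 0]) cube([40, 40, 710]);
translate([0, 0, 755]) {
  cube([434, 193, 22]);
  translate([0, 0, 22]) cube([434, 22, 174]);
  translate([0, 171, 22]) cube([434, 22, 174]);
  translate([0, 22, 22]) cube([22, 149, 174]);
  translate([412, 22, 22]) cube([22, 149, 174]);
}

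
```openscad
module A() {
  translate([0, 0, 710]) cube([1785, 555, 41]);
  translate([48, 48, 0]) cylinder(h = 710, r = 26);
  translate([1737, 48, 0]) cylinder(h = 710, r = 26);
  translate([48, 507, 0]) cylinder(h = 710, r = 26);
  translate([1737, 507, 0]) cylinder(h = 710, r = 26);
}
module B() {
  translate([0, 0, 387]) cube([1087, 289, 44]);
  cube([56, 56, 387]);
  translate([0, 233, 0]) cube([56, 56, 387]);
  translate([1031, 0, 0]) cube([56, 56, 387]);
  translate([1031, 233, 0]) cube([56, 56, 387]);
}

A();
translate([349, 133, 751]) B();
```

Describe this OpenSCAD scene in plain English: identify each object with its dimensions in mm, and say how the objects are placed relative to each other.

A is a rectangular dining table. The top is 1785×555×41 mm with its upper surface at z = 751 mm. It stands on four round legs of 52 mm diameter, each leg's bounding box inset 22 mm from the nearest pair of top edges, running from the floor to the underside of the top.

B is a bench: a 1087×289 mm seat slab, 44 mm thick, top at z = 431 mm, on four 56×56 mm square legs flush with the seat corners and standing on z = 0.

The bench is on top of the table, centred.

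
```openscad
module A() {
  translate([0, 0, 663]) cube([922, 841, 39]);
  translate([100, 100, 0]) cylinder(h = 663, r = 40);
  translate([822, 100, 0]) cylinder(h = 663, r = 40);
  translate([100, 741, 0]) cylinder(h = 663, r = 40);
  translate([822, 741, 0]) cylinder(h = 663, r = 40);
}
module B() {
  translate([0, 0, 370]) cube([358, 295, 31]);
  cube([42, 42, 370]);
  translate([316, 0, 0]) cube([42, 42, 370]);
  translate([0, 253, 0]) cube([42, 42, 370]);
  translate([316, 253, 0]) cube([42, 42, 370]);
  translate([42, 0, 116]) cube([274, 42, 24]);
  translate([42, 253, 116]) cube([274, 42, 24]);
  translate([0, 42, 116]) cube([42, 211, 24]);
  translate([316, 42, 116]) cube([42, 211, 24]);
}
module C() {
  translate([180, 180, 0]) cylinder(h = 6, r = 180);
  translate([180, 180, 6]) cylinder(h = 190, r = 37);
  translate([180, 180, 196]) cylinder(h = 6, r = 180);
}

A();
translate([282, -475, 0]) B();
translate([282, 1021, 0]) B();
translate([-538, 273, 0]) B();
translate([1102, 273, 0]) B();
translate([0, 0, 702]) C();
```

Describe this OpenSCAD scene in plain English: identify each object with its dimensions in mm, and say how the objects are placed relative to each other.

A is a table: top 922 mm (x) × 841 mm (y), 39 mm thick, upper face at z = 702 mm, on four round legs of 80 mm diameter, each leg's bounding box inset 60 mm from the nearest pair of top edges, running from z = 0 to the bottom of the top.

B is a four-legged stool. The seat is 358×295 mm, 31 mm thick, top at z = 401 mm. It stands on four square legs, each 42×42 mm in cross-section, from z = 0 to the seat underside, each flush with a corner of the seat. Four stretchers, 42 mm wide and 24 mm tall, connect adjacent legs with their undersides at z = 116 mm, each running between the inner faces of the legs it joins and aligned with the legs' outer faces on the other axis.

C is a spool: two coaxial disc flanges of radius 180 mm and thickness 6 mm, joined by a core cylinder of radius 37 mm and height 190 mm. The lower flange rests on z = 0 and the three cylinders share a vertical axis.

Four stools sit around the table at the −y, +y, −x, +x sides. The spool is on top of the table.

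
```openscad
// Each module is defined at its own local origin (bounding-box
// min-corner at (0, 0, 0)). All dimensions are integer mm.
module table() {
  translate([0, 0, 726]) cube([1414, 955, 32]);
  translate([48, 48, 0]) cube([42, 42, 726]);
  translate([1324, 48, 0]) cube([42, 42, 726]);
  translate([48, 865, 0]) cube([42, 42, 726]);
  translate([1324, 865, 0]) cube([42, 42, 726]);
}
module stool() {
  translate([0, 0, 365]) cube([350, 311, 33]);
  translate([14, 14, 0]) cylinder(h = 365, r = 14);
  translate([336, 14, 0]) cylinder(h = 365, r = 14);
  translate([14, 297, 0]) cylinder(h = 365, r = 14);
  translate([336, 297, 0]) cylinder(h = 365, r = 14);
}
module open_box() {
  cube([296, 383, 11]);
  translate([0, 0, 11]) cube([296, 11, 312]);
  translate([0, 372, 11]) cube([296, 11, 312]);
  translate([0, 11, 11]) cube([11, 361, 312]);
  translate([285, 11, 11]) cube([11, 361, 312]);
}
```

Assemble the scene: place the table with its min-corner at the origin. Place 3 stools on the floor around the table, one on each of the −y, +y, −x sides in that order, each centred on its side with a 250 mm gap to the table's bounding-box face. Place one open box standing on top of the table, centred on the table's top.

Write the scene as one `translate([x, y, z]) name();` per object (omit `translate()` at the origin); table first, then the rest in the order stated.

table();
translate([532, -561, 0]) stool();
translate([532, 1205, 0]) stool();
translate([-600, 322, 0]) stool();
translate([559, 286, 758]) open_box();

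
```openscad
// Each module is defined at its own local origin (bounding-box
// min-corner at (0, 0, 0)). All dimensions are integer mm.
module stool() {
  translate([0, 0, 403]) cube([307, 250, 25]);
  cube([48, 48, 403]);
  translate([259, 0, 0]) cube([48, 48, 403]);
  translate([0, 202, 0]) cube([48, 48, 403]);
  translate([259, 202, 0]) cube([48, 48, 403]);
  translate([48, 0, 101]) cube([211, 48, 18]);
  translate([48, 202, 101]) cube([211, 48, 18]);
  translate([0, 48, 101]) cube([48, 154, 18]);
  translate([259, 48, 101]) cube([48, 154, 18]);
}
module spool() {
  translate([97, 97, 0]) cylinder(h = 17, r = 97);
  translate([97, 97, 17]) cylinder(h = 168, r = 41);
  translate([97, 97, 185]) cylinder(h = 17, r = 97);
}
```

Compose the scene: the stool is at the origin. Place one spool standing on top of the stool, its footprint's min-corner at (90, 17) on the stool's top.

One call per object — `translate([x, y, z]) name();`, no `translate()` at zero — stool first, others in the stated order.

stool();
translate([90, 17, 428]) spool();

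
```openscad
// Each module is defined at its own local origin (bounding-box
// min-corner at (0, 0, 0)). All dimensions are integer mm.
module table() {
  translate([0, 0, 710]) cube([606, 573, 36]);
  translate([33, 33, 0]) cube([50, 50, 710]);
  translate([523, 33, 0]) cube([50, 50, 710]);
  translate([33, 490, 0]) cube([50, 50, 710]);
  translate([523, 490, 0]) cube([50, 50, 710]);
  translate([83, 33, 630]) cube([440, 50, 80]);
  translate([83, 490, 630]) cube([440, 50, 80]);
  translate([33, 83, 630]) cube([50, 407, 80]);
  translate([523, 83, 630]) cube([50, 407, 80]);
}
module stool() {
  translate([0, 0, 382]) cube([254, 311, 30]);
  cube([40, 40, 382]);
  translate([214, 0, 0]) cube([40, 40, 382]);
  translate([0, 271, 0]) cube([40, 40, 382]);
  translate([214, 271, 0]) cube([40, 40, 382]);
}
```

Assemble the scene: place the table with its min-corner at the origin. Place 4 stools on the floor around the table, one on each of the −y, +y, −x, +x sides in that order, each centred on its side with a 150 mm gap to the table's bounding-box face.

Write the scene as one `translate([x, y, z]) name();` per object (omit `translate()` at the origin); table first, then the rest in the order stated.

table();
translate([176, -461, 0]) stool();
translate([176, 723, 0]) stool();
translate([-404, 131, 0]) stool();
translate([756, 131, 0]) stool();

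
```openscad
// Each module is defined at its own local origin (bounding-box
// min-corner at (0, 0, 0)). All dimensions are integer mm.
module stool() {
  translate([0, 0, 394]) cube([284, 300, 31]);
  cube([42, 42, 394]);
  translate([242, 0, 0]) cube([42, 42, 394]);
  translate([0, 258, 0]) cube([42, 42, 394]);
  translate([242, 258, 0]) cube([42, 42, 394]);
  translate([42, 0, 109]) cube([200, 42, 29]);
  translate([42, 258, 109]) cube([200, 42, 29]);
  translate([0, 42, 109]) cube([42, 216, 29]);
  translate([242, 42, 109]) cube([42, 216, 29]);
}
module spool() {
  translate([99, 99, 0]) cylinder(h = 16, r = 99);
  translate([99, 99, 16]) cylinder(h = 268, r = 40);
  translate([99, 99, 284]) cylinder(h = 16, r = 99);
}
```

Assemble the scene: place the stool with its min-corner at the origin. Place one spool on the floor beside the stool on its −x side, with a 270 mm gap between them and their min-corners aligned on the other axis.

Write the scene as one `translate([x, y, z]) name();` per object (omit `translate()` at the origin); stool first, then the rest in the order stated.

stool();
translate([-468, 0, 0]) spool();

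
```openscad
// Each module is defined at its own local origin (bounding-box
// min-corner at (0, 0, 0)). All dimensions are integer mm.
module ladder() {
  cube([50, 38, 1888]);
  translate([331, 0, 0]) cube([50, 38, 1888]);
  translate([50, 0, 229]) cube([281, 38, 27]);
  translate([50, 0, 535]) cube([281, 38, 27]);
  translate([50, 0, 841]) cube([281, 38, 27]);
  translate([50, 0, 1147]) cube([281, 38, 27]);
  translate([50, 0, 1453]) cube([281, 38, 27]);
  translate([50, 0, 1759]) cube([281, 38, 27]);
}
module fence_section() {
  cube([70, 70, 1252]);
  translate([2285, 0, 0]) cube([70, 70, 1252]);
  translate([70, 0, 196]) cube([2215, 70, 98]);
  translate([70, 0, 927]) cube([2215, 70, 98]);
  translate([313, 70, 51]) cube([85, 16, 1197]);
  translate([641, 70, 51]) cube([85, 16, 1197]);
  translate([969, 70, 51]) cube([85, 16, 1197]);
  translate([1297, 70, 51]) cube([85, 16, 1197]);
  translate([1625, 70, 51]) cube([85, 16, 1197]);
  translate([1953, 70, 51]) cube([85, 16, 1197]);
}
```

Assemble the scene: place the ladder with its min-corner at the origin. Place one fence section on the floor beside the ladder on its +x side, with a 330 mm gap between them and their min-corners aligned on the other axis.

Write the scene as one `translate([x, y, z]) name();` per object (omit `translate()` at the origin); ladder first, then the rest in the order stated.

ladder();
translate([711, 0, 0]) fence_section();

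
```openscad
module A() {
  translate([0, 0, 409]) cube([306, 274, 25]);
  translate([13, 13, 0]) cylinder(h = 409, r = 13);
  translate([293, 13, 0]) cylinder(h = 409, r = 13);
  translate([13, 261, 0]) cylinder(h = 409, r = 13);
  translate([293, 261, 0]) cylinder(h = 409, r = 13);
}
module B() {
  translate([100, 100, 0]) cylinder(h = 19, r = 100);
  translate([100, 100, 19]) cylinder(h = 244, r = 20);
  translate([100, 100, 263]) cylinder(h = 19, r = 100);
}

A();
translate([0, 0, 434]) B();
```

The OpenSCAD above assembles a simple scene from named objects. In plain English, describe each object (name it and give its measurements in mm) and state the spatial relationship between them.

A is a four-legged stool. The seat is a 306×274×25 mm slab whose top surface is at z = 434 mm; four round legs, each 26 mm in diameter, run from the floor (z = 0) to the underside of the seat, each leg's axis is inset half a diameter from the nearest pair of seat edges (so the leg's bounding box is flush with the corner).

B is a spool: two coaxial disc flanges of radius 100 mm and thickness 19 mm, joined by a core cylinder of radius 20 mm and height 244 mm. The lower flange rests on z = 0 and the three cylinders share a vertical axis.

The spool is on top of the stool.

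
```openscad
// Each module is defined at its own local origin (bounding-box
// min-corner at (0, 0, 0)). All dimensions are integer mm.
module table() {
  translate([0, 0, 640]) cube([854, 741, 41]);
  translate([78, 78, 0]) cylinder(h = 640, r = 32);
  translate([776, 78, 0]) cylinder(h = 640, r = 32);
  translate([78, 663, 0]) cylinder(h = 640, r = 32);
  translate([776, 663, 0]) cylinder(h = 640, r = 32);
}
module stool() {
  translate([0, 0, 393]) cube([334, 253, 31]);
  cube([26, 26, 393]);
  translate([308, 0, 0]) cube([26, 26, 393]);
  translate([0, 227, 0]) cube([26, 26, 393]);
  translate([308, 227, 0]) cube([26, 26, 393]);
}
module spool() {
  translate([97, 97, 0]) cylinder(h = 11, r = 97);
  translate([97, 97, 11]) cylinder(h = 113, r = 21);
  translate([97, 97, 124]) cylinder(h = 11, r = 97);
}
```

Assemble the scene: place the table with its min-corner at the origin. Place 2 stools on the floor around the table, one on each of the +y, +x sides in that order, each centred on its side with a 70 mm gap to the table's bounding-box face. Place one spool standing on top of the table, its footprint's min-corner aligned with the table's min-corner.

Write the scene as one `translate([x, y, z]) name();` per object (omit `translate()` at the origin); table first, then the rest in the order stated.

table();
translate([260, 811, 0]) stool();
translate([924, 244, 0]) stool();
translate([0, 0, 681]) spool();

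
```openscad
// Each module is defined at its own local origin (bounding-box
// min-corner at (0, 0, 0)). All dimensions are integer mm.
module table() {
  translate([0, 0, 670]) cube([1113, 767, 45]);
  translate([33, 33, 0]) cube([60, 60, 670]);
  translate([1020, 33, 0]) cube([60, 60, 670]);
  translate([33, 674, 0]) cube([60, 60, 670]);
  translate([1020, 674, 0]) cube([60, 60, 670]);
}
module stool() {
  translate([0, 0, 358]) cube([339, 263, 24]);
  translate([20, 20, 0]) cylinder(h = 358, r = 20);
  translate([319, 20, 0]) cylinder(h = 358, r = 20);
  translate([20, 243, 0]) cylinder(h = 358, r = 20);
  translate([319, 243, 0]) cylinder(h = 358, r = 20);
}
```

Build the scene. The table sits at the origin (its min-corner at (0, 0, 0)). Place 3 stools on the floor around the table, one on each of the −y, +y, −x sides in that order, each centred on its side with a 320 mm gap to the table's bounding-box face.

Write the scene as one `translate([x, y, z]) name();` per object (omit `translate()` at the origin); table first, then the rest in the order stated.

table();
translate([387, -583, 0]) stool();
translate([387, 1087, 0]) stool();
translate([-659, 252, 0]) stool();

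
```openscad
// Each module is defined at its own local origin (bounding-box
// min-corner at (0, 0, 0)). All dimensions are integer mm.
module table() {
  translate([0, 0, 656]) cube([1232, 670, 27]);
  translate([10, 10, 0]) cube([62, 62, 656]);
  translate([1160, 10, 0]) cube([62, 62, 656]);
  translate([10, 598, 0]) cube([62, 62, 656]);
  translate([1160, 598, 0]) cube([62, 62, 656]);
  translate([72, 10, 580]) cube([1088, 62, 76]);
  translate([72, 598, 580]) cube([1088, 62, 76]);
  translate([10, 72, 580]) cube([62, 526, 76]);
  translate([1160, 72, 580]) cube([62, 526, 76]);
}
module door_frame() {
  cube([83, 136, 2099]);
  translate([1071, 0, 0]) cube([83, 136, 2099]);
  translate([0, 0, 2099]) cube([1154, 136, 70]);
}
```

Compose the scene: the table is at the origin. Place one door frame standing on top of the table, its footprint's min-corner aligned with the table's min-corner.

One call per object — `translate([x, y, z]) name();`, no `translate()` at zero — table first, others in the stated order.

table();
translate([0, 0, 683]) door_frame();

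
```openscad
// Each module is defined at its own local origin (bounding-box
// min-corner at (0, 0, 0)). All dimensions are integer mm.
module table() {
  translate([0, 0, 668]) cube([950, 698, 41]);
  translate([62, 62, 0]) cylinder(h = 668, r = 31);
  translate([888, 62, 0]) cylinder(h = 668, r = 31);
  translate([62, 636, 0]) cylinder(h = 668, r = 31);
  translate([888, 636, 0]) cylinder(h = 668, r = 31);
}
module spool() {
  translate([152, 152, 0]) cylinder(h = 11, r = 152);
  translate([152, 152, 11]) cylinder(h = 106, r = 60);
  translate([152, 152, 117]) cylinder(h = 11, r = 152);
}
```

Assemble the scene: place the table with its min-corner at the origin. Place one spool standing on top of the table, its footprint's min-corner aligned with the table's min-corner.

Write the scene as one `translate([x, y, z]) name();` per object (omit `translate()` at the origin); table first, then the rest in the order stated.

table();
translate([0, 0, 709]) spool();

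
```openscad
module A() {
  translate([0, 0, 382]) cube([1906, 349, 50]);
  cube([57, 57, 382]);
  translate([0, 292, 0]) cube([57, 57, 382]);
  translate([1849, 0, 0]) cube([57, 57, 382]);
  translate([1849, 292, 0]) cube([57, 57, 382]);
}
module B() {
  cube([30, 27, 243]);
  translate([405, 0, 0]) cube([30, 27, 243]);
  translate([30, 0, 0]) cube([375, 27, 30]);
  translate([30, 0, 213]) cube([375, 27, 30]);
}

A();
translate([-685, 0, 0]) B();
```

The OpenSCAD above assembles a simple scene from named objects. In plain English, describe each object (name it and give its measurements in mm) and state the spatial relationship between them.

A is a long wooden bench with a 1906 mm (x) × 349 mm (y) seat, 50 mm thick, its top surface 432 mm above the floor. Four 57 mm square legs at the seat corners, flush with the edges, run from z = 0 to the seat underside.

B is a rectangular picture frame lying in the x–z plane (depth along y). The opening is 375 mm wide (x) by 183 mm tall (z), surrounded by a border 30 mm wide on all four sides. The frame is 27 mm deep and is made of two full-height vertical stiles with two horizontal rails fitted between them.

The picture frame is on the floor beside the bench on its −x side.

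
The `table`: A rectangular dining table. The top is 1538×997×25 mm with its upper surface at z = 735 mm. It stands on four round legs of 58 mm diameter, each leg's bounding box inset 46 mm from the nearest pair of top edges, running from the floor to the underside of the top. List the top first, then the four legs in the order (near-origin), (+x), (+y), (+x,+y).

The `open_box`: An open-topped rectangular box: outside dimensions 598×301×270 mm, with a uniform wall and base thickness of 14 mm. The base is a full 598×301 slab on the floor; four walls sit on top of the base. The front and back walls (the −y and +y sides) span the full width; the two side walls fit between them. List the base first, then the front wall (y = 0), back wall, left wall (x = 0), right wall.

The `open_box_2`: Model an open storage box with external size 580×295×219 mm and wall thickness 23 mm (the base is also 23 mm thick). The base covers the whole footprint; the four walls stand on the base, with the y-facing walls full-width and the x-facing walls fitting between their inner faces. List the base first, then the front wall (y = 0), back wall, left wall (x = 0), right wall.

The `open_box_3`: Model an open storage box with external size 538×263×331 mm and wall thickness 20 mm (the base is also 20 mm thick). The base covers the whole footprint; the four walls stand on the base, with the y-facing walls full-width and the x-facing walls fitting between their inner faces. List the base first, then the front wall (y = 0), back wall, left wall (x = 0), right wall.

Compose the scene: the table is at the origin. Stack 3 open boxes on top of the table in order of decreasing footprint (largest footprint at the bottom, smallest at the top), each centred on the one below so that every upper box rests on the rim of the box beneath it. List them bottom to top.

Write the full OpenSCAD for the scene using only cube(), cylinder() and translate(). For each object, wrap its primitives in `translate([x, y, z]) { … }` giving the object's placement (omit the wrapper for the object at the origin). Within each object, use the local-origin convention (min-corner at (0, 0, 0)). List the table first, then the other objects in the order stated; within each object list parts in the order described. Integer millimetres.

translate([0, 0, 710]) cube([1538, 997, 25]);
translate([75, 75, 0]) cylinder(h = 710, r = 29);
translate([1463, 75, 0]) cylinder(h = 710, r = 29);
translate([75, 922, 0]) cylinder(h = 710, r = 29);
translate([1463, 922, 0]) cylinder(h = 710, r = 29);
translate([470, 348, 735]) {
  cube([598, 301, 14]);
  translate([0, 0, 14]) cube([598, 14, 256]);
  translate([0, 287, 14]) cube([598, 14, 256]);
  translate([0, 14, 14]) cube([14, 273, 256]);
  translate([584, 14, 14]) cube([14, 273, 256]);
}
translate([479, 351, 1005]) {
  cube([580, 295, 23]);
  translate([0, 0, 23]) cube([580, 23, 196]);
  translate([0, 272, 23]) cube([580, 23, 196]);
  translate([0, 23, 23]) cube([23, 249, 196]);
  translate([557, 23, 23]) cube([23, 249, 196]);
}
translate([500, 367, 1224]) {
  cube([538, 263, 20]);
  translate([0, 0, 20]) cube([538, 20, 311]);
  translate([0, 243, 20]) cube([538, 20, 311]);
  translate([0, 20, 20]) cube([20, 223, 311]);
  translate([518, 20, 20]) cube([20, 223, 311]);
}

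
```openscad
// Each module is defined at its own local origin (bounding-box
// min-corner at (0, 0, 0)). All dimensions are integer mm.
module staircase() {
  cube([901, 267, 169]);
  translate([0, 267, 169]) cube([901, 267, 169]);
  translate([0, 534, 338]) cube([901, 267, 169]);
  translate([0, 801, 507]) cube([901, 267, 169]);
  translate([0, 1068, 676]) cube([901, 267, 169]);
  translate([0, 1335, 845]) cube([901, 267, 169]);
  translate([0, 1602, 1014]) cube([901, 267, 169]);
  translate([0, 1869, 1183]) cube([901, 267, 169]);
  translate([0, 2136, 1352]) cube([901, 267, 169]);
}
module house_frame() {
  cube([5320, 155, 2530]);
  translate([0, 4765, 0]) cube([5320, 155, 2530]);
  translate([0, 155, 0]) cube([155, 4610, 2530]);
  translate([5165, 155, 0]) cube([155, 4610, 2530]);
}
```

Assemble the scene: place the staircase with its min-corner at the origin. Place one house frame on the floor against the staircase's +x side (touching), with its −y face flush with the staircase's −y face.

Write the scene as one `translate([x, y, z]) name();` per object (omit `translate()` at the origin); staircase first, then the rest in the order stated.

staircase();
translate([901, 0, 0]) house_frame();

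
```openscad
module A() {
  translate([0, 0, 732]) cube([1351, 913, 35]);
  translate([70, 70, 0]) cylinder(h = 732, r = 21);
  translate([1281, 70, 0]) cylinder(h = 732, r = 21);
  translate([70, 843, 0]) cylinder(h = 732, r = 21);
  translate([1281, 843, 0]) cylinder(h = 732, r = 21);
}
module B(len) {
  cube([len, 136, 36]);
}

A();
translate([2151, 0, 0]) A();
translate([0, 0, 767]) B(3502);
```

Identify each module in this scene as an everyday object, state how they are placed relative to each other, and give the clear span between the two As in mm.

Second table starts at x = 2151; first ends at x = 1351; clear span = 2151 − 1351 = 800 mm.

A is a table. B is a beam. A beam spans the tops of two tables. The clear span between the two tables is 800 mm.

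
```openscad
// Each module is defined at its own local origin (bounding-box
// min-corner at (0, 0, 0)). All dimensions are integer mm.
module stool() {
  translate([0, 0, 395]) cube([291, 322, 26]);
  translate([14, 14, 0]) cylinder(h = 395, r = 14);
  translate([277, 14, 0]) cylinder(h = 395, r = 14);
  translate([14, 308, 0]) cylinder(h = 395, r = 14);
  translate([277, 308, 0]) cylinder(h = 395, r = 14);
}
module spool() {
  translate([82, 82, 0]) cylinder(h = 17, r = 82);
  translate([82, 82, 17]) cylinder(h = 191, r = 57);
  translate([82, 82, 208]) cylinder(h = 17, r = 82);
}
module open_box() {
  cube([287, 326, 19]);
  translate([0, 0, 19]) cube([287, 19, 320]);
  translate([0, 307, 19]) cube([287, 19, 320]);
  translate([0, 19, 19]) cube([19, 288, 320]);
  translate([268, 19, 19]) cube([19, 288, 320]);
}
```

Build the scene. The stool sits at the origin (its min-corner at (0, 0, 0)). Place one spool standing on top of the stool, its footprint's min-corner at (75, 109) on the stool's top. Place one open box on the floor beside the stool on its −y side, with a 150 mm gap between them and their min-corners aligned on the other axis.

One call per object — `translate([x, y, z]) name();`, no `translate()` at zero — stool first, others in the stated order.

stool();
translate([75, 109, 421]) spool();
translate([0, -476, 0]) open_box();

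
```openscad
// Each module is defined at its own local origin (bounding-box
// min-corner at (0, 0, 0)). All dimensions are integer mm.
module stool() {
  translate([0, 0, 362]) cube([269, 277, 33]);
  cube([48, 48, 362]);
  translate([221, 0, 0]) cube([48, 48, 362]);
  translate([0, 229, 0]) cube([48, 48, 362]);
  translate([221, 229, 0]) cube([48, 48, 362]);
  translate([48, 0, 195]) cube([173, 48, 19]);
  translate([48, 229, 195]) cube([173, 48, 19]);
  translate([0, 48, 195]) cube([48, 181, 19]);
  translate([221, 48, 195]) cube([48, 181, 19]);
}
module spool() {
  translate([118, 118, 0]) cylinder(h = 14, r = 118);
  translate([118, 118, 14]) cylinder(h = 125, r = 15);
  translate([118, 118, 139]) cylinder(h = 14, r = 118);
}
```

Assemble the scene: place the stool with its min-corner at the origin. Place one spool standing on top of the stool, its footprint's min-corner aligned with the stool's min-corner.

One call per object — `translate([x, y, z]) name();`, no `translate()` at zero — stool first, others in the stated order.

stool();
translate([0, 0, 395]) spool();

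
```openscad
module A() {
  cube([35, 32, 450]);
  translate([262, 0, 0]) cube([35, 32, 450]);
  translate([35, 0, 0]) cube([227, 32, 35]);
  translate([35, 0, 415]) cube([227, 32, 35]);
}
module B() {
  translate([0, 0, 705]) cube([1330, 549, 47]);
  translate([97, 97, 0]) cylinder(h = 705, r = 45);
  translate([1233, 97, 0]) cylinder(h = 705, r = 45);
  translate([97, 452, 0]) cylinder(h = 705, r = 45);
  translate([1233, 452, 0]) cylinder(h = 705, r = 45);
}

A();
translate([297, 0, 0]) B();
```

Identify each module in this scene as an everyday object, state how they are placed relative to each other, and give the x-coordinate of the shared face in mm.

The picture frame's +x face and the table's −x face are both at x = 297 mm.

A is a picture frame. B is a table. The table is against the picture frame's +x side, with their −y faces flush. The x-coordinate of the shared face is 297 mm.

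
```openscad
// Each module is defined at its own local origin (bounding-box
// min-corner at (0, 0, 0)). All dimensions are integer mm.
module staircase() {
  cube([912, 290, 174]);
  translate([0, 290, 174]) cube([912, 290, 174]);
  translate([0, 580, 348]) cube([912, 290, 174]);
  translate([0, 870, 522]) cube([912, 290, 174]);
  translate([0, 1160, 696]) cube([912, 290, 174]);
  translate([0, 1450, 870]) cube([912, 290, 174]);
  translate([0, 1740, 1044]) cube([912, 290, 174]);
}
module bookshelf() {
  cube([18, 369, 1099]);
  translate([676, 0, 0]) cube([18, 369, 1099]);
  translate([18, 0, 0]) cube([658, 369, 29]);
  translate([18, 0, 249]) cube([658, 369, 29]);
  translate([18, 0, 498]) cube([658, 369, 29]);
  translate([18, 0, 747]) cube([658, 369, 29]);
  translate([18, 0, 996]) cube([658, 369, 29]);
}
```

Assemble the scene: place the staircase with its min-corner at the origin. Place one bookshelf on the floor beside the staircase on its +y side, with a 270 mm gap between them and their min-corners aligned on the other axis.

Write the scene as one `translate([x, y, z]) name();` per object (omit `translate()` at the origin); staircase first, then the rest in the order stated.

staircase();
translate([0, 2300, 0]) bookshelf();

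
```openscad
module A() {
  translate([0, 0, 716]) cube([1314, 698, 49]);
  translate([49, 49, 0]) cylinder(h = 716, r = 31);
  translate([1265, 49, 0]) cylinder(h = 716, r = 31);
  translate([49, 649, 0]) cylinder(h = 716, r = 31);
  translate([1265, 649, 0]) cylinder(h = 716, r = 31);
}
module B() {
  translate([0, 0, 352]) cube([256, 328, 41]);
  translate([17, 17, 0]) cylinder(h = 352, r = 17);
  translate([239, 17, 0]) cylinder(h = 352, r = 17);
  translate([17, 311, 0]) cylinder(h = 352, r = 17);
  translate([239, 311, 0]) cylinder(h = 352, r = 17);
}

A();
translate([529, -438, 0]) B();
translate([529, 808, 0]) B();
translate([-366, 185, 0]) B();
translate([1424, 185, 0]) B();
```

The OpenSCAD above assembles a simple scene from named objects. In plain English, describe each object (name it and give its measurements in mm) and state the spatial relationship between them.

A is a rectangular dining table. The top is 1314×698×49 mm with its upper surface at z = 765 mm. It stands on four round legs of 62 mm diameter, each leg's bounding box inset 18 mm from the nearest pair of top edges, running from the floor to the underside of the top.

B is a four-legged stool. The seat is 256×328 mm, 41 mm thick, top at z = 393 mm. It stands on four round legs, each 34 mm in diameter, from z = 0 to the seat underside, each leg's axis is inset half a diameter from the nearest pair of seat edges (so the leg's bounding box is flush with the corner).

Four stools sit around the table at the −y, +y, −x, +x sides.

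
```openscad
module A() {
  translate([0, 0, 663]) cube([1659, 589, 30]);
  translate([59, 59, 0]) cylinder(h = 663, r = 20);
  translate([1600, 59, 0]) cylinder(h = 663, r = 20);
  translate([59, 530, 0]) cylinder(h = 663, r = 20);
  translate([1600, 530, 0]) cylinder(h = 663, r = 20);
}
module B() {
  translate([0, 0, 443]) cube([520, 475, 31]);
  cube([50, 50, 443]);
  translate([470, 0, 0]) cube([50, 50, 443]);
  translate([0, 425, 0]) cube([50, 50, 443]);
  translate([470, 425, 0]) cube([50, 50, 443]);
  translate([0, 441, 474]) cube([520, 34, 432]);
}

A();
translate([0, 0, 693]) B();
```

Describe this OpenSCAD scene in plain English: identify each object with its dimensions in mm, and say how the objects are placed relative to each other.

A is a rectangular dining table. The top is 1659×589×30 mm with its upper surface at z = 693 mm. It stands on four round legs of 40 mm diameter, each leg's bounding box inset 39 mm from the nearest pair of top edges, running from the floor to the underside of the top.

B is a chair. The seat is a 520×475×31 mm slab with its top at z = 474 mm, on four 50×50 mm corner legs (flush with the seat edges, standing on z = 0). A flat backrest 34 mm thick, 432 mm tall, spans the full seat width and rises from the seat top along its +y edge, rear face flush with the rear of the seat.

The chair is on top of the table.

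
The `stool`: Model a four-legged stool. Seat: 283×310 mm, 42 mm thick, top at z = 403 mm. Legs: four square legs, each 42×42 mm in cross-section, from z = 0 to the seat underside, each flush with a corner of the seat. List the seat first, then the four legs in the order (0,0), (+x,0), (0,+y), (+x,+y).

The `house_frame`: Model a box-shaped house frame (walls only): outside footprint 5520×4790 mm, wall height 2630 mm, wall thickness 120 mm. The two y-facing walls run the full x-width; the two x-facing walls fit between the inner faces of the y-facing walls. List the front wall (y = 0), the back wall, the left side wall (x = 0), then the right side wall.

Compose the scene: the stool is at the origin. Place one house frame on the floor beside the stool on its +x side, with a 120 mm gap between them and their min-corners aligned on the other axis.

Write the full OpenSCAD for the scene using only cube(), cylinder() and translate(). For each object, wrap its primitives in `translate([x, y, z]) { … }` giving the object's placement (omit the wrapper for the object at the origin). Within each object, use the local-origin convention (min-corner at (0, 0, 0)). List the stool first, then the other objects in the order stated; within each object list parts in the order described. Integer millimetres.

translate([0, 0, 361]) cube([283, 310, 42]);
cube([42, 42, 361]);
translate([241, 0, 0]) cube([42, 42, 361]);
translate([0, 268, 0]) cube([42, 42, 361]);
translate([241, 268, 0]) cube([42, 42, 361]);
translate([403, 0, 0]) {
  cube([5520, 120, 2630]);
  translate([0, 4670, 0]) cube([5520, 120, 2630]);
  translate([0, 120, 0]) cube([120, 4550, 2630]);
  translate([5400, 120, 0]) cube([120, 4550, 2630]);
}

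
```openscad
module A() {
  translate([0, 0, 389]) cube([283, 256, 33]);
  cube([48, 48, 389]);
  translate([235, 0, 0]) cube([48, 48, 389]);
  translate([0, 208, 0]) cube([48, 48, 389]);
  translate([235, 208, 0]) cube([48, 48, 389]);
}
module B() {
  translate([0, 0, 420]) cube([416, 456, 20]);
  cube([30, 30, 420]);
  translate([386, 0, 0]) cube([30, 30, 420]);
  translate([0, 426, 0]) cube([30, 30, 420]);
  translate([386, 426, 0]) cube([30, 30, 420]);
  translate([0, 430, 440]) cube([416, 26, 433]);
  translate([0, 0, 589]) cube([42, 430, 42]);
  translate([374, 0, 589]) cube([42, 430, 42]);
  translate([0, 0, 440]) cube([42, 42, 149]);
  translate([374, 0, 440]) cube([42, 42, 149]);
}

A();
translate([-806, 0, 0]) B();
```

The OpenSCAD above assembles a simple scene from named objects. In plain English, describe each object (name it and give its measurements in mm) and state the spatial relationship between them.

A is a four-legged stool. The seat is a 283×256×33 mm slab whose top surface is at z = 422 mm; four square legs, each 48×48 mm in cross-section, run from the floor (z = 0) to the underside of the seat, each flush with a corner of the seat.

B is a chair. The seat is a 416×456×20 mm slab with its top at z = 440 mm, on four 30×30 mm corner legs (flush with the seat edges, standing on z = 0). A flat backrest 26 mm thick, 433 mm tall, spans the full seat width and rises from the seat top along its +y edge, rear face flush with the rear of the seat. Two armrests of 42×42 mm section run along each side from the seat's front edge to the front of the backrest, top faces 191 mm above the seat top and outer faces flush with the seat's x-edges; a 42×42 mm post under the front of each armrest stands on the seat at the front corner.

The chair is on the floor beside the stool on its −x side.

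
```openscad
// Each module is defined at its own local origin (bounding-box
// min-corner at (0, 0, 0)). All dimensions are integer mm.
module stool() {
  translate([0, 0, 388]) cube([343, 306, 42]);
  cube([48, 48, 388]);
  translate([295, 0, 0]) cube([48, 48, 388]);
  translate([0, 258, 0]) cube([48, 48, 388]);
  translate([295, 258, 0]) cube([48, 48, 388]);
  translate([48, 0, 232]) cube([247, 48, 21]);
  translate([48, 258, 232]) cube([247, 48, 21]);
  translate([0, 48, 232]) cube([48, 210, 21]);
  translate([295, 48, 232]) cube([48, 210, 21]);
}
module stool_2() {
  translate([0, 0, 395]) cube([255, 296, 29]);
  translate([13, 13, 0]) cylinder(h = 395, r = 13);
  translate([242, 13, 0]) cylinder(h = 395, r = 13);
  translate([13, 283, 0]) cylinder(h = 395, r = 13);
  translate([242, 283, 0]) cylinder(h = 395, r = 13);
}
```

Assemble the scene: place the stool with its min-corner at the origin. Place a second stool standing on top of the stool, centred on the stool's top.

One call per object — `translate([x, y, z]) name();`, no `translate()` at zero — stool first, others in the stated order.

stool();
translate([44, 5, 430]) stool_2();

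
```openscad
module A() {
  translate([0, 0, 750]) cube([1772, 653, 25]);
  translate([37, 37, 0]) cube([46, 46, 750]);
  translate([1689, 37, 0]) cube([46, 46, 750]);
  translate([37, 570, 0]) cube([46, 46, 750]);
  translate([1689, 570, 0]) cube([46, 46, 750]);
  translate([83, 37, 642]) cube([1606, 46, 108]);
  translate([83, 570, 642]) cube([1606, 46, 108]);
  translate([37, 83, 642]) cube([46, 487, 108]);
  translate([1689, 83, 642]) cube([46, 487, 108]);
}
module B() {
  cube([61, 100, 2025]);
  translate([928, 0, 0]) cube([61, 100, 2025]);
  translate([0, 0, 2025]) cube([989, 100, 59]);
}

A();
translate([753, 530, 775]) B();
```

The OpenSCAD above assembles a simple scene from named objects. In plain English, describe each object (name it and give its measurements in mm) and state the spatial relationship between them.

A is a rectangular dining table. The top is 1772×653×25 mm with its upper surface at z = 775 mm. It stands on four 46×46 mm square legs, each inset 37 mm from the nearest pair of top edges, running from the floor to the underside of the top. Four apron rails, 46 mm thick and 108 mm tall, run between adjacent legs with their top edges flush with the underside of the top and their outer faces flush with the legs' outer faces.

B is a door frame. The clear opening is 867 mm wide and 2025 mm high. Two 61 mm wide jambs, 100 mm deep, stand either side of the opening from the floor to the top of the opening. A 59 mm thick head sits across the top of both jambs, spanning the full outside width of the frame.

The door frame is on top of the table.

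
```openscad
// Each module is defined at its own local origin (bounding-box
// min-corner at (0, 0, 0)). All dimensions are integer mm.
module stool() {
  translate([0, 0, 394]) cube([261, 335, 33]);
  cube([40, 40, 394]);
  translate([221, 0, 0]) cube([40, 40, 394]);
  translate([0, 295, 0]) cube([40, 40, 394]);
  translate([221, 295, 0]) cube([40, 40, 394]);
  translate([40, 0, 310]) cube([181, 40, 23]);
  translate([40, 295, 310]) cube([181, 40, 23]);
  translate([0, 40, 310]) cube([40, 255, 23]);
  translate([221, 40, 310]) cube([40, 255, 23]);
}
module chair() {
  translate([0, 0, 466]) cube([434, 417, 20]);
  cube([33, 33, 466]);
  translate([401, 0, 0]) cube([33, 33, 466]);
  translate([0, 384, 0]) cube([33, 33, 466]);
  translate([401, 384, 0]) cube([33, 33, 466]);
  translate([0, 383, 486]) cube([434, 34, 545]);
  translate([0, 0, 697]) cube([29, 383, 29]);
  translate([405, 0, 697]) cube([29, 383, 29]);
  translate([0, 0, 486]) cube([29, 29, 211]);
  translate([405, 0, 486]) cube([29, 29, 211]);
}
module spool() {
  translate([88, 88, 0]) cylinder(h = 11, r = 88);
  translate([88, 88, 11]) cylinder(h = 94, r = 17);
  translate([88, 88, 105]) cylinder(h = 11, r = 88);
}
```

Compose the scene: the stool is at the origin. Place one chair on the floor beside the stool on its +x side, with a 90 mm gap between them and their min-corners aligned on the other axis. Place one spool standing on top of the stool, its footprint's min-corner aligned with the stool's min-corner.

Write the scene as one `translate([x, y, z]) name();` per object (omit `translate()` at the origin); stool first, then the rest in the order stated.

stool();
translate([351, 0, 0]) chair();
translate([0, 0, 427]) spool();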